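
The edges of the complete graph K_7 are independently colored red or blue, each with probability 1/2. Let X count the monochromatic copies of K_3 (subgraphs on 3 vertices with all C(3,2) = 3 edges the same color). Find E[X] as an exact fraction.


Let X = Σ_S X_S over the C(7, 3) = 35 subsets S of size 3, where X_S = 1 if the K_3 on S is monochromatic.
For a fixed S, the K_3 on S has C(3, 2) = 3 edges. P[all 3 edges red] = (1/2)^3, and likewise for blue, so P[monochromatic] = 2·(1/2)^3 = 2^{1 − 3} = 1/4.
By linearity of expectation: E[X] = C(7, 3) · 2^{1 − 3} = 35 · 1/4 = 35/4.
Numerically: E[X] ≈ 8.7500.

E[X] = C(7,3)·2^(1−C(3,2)) = 35/4 ≈ 8.7500.


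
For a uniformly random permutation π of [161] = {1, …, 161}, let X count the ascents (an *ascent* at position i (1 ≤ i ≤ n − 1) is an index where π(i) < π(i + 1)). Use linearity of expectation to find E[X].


Write X = Σ X_I over i = 1, …, 160, with X_I the indicator of one ascent.
There are 160 indicators.
For each fixed i, the pair (π(i), π(i+1)) is a uniformly random ordered pair of distinct values from {1, …, 161}; by symmetry P[π(i) < π(i+1)] = 1/2.
By linearity: E[X] = 160 · (1/2) = (161 − 1) · (1/2) = 80 ≈ 80.00000.

E[X] = 80 = 80.00000.


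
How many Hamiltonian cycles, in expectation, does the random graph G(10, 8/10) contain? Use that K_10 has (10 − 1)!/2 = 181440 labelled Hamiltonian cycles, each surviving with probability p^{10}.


K_10 has (10 − 1)!/2 = 181440 labelled Hamiltonian cycles.
For each such Hamiltonian cycle H, let X_H = 1 if all 10 edges of H are present in G. Then P[X_H = 1] = p^{10} = (4/5)^{10} = 1048576/9765625.
By linearity: E[X] = Σ_H E[X_H] = 181440 · p^{10} = 181440 · 1048576/9765625 = 38050725888/1953125.
Numerically: E[X] ≈ 1.95e+04.

E[X] = 181440 · (4/5)^{10} = 38050725888/1953125 ≈ 1.95e+04.


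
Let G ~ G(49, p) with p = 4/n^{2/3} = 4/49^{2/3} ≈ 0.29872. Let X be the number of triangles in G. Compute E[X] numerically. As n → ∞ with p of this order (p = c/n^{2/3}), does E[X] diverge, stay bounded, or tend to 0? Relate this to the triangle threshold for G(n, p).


Number of potential triangles: C(49, 3) = 18424.
Each occurs with probability p³ ≈ (0.29872)³ ≈ 2.6655560e-02.
By linearity: E[X] = C(49, 3)·p³ ≈ 18424 · 2.6655560e-02 ≈ 491.10204.
Since α = 2/3 < 1, p = c/n^{2/3} ≫ 1/n is above the triangle threshold p ~ 1/n. Asymptotically E[X] ~ (c³/6)·n^{3(1−α)} = (4³/6)·n^{1} → ∞; triangles are abundant w.h.p.

E[X] ≈ 491.10204; in regime p = Θ(1/n^{2/3}) E[X] diverges (above the triangle threshold p ~ 1/n).


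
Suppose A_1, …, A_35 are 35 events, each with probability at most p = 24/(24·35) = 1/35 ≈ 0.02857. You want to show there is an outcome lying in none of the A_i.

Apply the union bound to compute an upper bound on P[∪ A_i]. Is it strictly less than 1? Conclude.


Union bound: P[∪_{i=1}^{35} A_i] ≤ Σ_i P[A_i] ≤ 35·p = 35·(1/35) = 1.
Numerically: 1 ≈ 1.00000.
Is 1 < 1? NO.
Since the bound 1 is ≥ 1, the union bound is uninformative here; it does NOT by itself certify existence.

35·p = 1 ≈ 1.00000; existence NOT certified by the union bound.


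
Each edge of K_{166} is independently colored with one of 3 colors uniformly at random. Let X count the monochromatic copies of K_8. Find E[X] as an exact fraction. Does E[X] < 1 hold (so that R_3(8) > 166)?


E[X] = C(166, 8) · 3^{1 − 28} = 12049276177620 · 3^{−27} = 12049276177620/7625597484987.
As a reduced fraction: E[X] = 148756496020/94143178827 ≈ 1.5801.
Is E[X] < 1? NO.
Since E[X] ≥ 1, the first-moment bound is inconclusive at n = 166; it does NOT by itself certify R_3(8) > 166.

E[X] = 148756496020/94143178827 ≈ 1.5801; E[X] ≥ 1; first-moment method inconclusive here.


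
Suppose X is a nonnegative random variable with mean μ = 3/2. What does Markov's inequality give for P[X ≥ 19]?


μ = E[X] = 3/2, a = 19.
Markov: P[X ≥ 19] ≤ μ/a = (3/2)/19 = 3/38.
Numerically: ≈ 0.07895.
(Since a = 19 > μ = 1.50000, the bound 3/38 is < 1 and informative.)

P[X ≥ 19] ≤ 3/38 ≈ 0.07895.


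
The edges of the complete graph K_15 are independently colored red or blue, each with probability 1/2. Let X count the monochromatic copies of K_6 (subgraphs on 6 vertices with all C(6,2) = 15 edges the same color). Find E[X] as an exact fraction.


Let X = Σ_S X_S over the C(15, 6) = 5005 subsets S of size 6, where X_S = 1 if the K_6 on S is monochromatic.
For a fixed S, the K_6 on S has C(6, 2) = 15 edges. P[all 15 edges red] = (1/2)^15, and likewise for blue, so P[monochromatic] = 2·(1/2)^15 = 2^{1 − 15} = 1/16384.
By linearity of expectation: E[X] = C(15, 6) · 2^{1 − 15} = 5005 · 1/16384 = 5005/16384.
Numerically: E[X] ≈ 0.30548.

E[X] = C(15,6)·2^(1−C(6,2)) = 5005/16384 ≈ 0.30548.


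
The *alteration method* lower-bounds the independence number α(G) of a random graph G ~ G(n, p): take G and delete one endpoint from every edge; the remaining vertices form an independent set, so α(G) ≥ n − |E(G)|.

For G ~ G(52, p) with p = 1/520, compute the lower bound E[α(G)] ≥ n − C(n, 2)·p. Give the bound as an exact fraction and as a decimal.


E[|E(G)|] = C(52, 2)·p = 1326 · (1/520) = 51/20.
E[α(G)] ≥ n − E[|E(G)|] = 52 − 51/20 = 989/20.
Numerically: ≈ 49.4500.
(This is only a lower bound; the true E[α(G)] may be larger.)

E[α(G)] ≥ 989/20 ≈ 49.4500.


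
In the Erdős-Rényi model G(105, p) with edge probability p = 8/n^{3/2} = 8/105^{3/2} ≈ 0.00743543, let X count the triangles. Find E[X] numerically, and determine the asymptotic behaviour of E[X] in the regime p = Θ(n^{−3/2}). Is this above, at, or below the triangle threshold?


Number of potential triangles: C(105, 3) = 187460.
Each occurs with probability p³ ≈ (0.00743543)³ ≈ 4.11072207e-07.
By linearity: E[X] = C(105, 3)·p³ ≈ 187460 · 4.11072207e-07 ≈ 0.077060.
Since α = 3/2 > 1, p = c/n^{3/2} = o(1/n) is below the triangle threshold p ~ 1/n. Asymptotically E[X] ~ (c³/6)·n^{3(1−α)} = (8³/6)·n^{-1.5} → 0, so by Markov's inequality G has no triangles w.h.p.

E[X] ≈ 0.077060; in regime p = Θ(1/n^{3/2}) E[X] tends to 0 (below the triangle threshold p ~ 1/n).


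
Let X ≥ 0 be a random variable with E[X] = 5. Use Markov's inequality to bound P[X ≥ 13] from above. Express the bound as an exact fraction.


μ = E[X] = 5, a = 13.
Markov: P[X ≥ 13] ≤ μ/a = (5)/13 = 5/13.
Numerically: ≈ 0.3846.
(Since a = 13 > μ = 5.0000, the bound 5/13 is < 1 and informative.)

P[X ≥ 13] ≤ 5/13 ≈ 0.3846.


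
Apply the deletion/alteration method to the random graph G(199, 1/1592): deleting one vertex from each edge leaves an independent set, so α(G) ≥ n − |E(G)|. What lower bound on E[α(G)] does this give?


E[|E(G)|] = C(199, 2)·p = 19701 · (1/1592) = 99/8.
E[α(G)] ≥ n − E[|E(G)|] = 199 − 99/8 = 1493/8.
Numerically: ≈ 186.625000.
(This is only a lower bound; the true E[α(G)] may be larger.)

E[α(G)] ≥ 1493/8 ≈ 186.625000.


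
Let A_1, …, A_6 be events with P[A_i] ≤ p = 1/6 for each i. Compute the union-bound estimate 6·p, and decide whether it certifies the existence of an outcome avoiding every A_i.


Union bound: P[∪_{i=1}^{6} A_i] ≤ Σ_i P[A_i] ≤ 6·p = 6·(1/6) = 1.
Numerically: 1 ≈ 1.000.
Is 1 < 1? NO.
Since the bound 1 is ≥ 1, the union bound is uninformative here; it does NOT by itself certify existence.

6·p = 1 ≈ 1.000; existence NOT certified by the union bound.


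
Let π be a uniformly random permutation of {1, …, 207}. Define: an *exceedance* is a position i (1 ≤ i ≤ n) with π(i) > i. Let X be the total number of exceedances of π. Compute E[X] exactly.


Write X = Σ_{i=1}^{207} X_i, where X_i = 1_{π(i) > i}.
For each fixed i, π(i) is uniform over {1, …, 207} (marginal of a uniform permutation), so P[π(i) > i] = (n − i)/n. Summing: Σ_{i=1}^{207} (n − i)/n = (0 + 1 + … + 206)/207 = 207(207 − 1)/(2·207) = (207 − 1)/2.
Hence E[X] = Σ_{i=1}^{207} (207 − i)/207 = 103 ≈ 103.00000.

E[X] = 103 = 103.00000.


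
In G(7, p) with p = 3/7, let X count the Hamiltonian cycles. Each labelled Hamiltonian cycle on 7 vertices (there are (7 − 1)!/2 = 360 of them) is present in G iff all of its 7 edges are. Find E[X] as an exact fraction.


K_7 has (7 − 1)!/2 = 360 labelled Hamiltonian cycles.
For each such Hamiltonian cycle H, let X_H = 1 if all 7 edges of H are present in G. Then P[X_H = 1] = p^{7} = (3/7)^{7} = 2187/823543.
By linearity: E[X] = Σ_H E[X_H] = 360 · p^{7} = 360 · 2187/823543 = 787320/823543.
Numerically: E[X] ≈ 0.956016.

E[X] = 360 · (3/7)^{7} = 787320/823543 ≈ 0.956016.


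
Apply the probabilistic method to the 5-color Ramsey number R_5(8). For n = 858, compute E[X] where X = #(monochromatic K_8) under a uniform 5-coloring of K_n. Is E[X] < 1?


E[X] = C(858, 8) · 5^{1 − 28} = 7049584530256467771 · 5^{−27} = 7049584530256467771/7450580596923828125.
As a reduced fraction: E[X] = 7049584530256467771/7450580596923828125 ≈ 0.946179.
Is E[X] < 1? YES.
Since E[X] < 1, there exists a 5-coloring of K_{858} with no monochromatic K_8; hence R_5(8) > 858.

E[X] = 7049584530256467771/7450580596923828125 ≈ 0.946179; E[X] < 1, so R_5(8) > 858.


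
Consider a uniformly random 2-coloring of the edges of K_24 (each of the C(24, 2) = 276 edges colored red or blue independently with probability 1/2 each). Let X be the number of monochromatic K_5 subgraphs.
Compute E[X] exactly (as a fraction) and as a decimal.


Let X = Σ_S X_S over the C(24, 5) = 42504 subsets S of size 5, where X_S = 1 if the K_5 on S is monochromatic.
For a fixed S, the K_5 on S has C(5, 2) = 10 edges. P[all 10 edges red] = (1/2)^10, and likewise for blue, so P[monochromatic] = 2·(1/2)^10 = 2^{1 − 10} = 1/512.
Summing: E[X] = C(24, 5) · 2^{1 − 10} = 42504 · 1/512 = 5313/64.
Numerically: E[X] ≈ 83.016.

E[X] = C(24,5)·2^(1−C(5,2)) = 5313/64 ≈ 83.016.


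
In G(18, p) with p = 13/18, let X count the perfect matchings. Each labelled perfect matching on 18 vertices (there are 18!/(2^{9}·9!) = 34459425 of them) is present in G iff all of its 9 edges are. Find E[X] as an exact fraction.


K_18 has 18!/(2^{9}·9!) = 34459425 labelled perfect matchings.
For each such perfect matching H, let X_H = 1 if all 9 edges of H are present in G. Then P[X_H = 1] = p^{9} = (13/18)^{9} = 10604499373/198359290368.
Summing the indicators: E[X] = Σ_H E[X_H] = 34459425 · p^{9} = 34459425 · 10604499373/198359290368 = 4511419145758525/2448880128.
Numerically: E[X] ≈ 1.8422e+06.

E[X] = 34459425 · (13/18)^{9} = 4511419145758525/2448880128 ≈ 1.8422e+06.


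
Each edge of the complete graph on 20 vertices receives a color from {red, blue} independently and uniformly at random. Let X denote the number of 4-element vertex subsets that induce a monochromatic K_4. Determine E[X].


Let X = Σ_S X_S over the C(20, 4) = 4845 subsets S of size 4, where X_S = 1 if the K_4 on S is monochromatic.
For a fixed S, the K_4 on S has C(4, 2) = 6 edges. P[all 6 edges red] = (1/2)^6, and likewise for blue, so P[monochromatic] = 2·(1/2)^6 = 2^{1 − 6} = 1/32.
By linearity: E[X] = C(20, 4) · 2^{1 − 6} = 4845 · 1/32 = 4845/32.
Numerically: E[X] ≈ 151.406250.

E[X] = C(20,4)·2^(1−C(4,2)) = 4845/32 ≈ 151.406250.


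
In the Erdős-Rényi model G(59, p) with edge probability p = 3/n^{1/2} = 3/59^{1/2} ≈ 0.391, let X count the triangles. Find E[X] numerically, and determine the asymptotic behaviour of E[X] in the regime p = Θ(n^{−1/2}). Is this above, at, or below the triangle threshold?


Number of potential triangles: C(59, 3) = 32509.
Each occurs with probability p³ ≈ (0.391)³ ≈ 5.95780e-02.
By linearity: E[X] = C(59, 3)·p³ ≈ 32509 · 5.95780e-02 ≈ 1936.820.
Since α = 1/2 < 1, p = c/n^{1/2} ≫ 1/n is above the triangle threshold p ~ 1/n. Asymptotically E[X] ~ (c³/6)·n^{3(1−α)} = (3³/6)·n^{1.5} → ∞; triangles are abundant w.h.p.

E[X] ≈ 1936.820; in regime p = Θ(1/n^{1/2}) E[X] diverges (above the triangle threshold p ~ 1/n).


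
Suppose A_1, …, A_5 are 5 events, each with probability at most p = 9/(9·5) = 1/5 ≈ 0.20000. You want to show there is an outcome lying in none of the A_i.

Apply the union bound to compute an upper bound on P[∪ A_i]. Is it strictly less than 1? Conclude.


Union bound: P[∪_{i=1}^{5} A_i] ≤ Σ_i P[A_i] ≤ 5·p = 5·(1/5) = 1.
Numerically: 1 ≈ 1.00000.
Is 1 < 1? NO.
Since the bound 1 is ≥ 1, the union bound is uninformative here; it does NOT by itself certify existence.

5·p = 1 ≈ 1.00000; existence NOT certified by the union bound.


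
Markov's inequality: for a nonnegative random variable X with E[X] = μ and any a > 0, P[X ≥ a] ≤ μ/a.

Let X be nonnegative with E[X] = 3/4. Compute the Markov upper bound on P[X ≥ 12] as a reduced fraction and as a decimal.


μ = E[X] = 3/4, a = 12.
Markov: P[X ≥ 12] ≤ μ/a = (3/4)/12 = 1/16.
Numerically: ≈ 0.06250.
(Since a = 12 > μ = 0.75000, the bound 1/16 is < 1 and informative.)

P[X ≥ 12] ≤ 1/16 ≈ 0.06250.


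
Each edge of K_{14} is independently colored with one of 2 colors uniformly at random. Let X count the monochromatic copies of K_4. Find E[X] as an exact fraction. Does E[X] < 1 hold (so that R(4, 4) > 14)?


E[X] = C(14, 4) · 2^{1 − 6} = 1001 · 2^{−5} = 1001/32.
As a reduced fraction: E[X] = 1001/32 ≈ 31.281250.
Is E[X] < 1? NO.
Since E[X] ≥ 1, the first-moment bound is inconclusive at n = 14; it does NOT by itself certify R(4, 4) > 14.

E[X] = 1001/32 ≈ 31.281250; E[X] ≥ 1; first-moment method inconclusive here.


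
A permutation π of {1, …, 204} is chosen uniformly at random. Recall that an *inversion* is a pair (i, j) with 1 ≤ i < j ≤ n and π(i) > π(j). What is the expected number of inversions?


Write X = Σ X_I over the C(204, 2) = 20706 pairs i < j, with X_I the indicator of one inversion.
There are 20706 indicators.
For each fixed pair i < j, the values π(i) and π(j) are two distinct elements of {1, …, 204} in uniformly random order; by symmetry P[π(i) > π(j)] = 1/2.
By linearity: E[X] = 20706 · (1/2) = C(204, 2) · (1/2) = 20706/2 = 10353 ≈ 10353.000000.

E[X] = 10353 = 10353.000000.


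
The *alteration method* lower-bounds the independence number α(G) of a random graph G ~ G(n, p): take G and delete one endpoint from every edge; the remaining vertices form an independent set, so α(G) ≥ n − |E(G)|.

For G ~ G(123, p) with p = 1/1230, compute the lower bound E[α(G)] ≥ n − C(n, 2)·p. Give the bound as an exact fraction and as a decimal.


E[|E(G)|] = C(123, 2)·p = 7503 · (1/1230) = 61/10.
E[α(G)] ≥ n − E[|E(G)|] = 123 − 61/10 = 1169/10.
Numerically: ≈ 116.900000.
(This is only a lower bound; the true E[α(G)] may be larger.)

E[α(G)] ≥ 1169/10 ≈ 116.900000.


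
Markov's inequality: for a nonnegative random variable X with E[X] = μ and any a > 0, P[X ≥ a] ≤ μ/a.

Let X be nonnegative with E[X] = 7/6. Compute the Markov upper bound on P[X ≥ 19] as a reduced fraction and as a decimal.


μ = E[X] = 7/6, a = 19.
Markov: P[X ≥ 19] ≤ μ/a = (7/6)/19 = 7/114.
Numerically: ≈ 0.061404.
(Since a = 19 > μ = 1.166667, the bound 7/114 is < 1 and informative.)

P[X ≥ 19] ≤ 7/114 ≈ 0.061404.


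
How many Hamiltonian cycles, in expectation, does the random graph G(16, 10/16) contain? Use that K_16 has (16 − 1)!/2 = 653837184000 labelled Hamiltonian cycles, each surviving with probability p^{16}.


K_16 has (16 − 1)!/2 = 653837184000 labelled Hamiltonian cycles.
For each such Hamiltonian cycle H, let X_H = 1 if all 16 edges of H are present in G. Then P[X_H = 1] = p^{16} = (5/8)^{16} = 152587890625/281474976710656.
By linearity: E[X] = Σ_H E[X_H] = 653837184000 · p^{16} = 653837184000 · 152587890625/281474976710656 = 97429332733154296875/274877906944.
Numerically: E[X] ≈ 3.54e+08.

E[X] = 653837184000 · (5/8)^{16} = 97429332733154296875/274877906944 ≈ 3.54e+08.


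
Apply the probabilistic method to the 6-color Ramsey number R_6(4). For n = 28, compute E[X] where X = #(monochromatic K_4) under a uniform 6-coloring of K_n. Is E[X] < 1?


E[X] = C(28, 4) · 6^{1 − 6} = 20475 · 6^{−5} = 20475/7776.
As a reduced fraction: E[X] = 2275/864 ≈ 2.63310.
Is E[X] < 1? NO.
Since E[X] ≥ 1, the first-moment bound is inconclusive at n = 28; it does NOT by itself certify R_6(4) > 28.

E[X] = 2275/864 ≈ 2.63310; E[X] ≥ 1; first-moment method inconclusive here.


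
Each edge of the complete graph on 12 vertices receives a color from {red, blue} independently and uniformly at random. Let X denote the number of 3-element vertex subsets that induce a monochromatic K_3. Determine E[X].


Let X = Σ_S X_S over the C(12, 3) = 220 subsets S of size 3, where X_S = 1 if the K_3 on S is monochromatic.
For a fixed S, the K_3 on S has C(3, 2) = 3 edges. P[all 3 edges red] = (1/2)^3, and likewise for blue, so P[monochromatic] = 2·(1/2)^3 = 2^{1 − 3} = 1/4.
By linearity of expectation: E[X] = C(12, 3) · 2^{1 − 3} = 220 · 1/4 = 55.
Numerically: E[X] ≈ 55.00000.

E[X] = C(12,3)·2^(1−C(3,2)) = 55 ≈ 55.00000.


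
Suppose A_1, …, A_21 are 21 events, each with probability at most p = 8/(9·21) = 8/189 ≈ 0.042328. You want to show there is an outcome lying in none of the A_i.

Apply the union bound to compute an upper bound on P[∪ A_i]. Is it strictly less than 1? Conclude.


Union bound: P[∪_{i=1}^{21} A_i] ≤ Σ_i P[A_i] ≤ 21·p = 21·(8/189) = 8/9.
Numerically: 8/9 ≈ 0.888889.
Is 8/9 < 1? YES.
Since P[∪ A_i] ≤ 8/9 < 1, the complement has P[∩ A_i^c] ≥ 1 − 8/9 = 1/9 > 0, so some outcome avoids every A_i.

21·p = 8/9 ≈ 0.888889; existence CERTIFIED by the union bound.


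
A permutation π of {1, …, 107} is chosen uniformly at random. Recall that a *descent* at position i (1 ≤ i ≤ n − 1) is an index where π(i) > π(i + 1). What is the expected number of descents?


Write X = Σ X_I over i = 1, …, 106, with X_I the indicator of one descent.
There are 106 indicators.
For each fixed i, the pair (π(i), π(i+1)) is a uniformly random ordered pair of distinct values from {1, …, 107}; by symmetry P[π(i) > π(i+1)] = 1/2.
By linearity: E[X] = 106 · (1/2) = (107 − 1) · (1/2) = 53 ≈ 53.00000.

E[X] = 53 = 53.00000.


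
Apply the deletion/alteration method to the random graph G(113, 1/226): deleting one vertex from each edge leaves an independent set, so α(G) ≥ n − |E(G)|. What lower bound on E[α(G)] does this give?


E[|E(G)|] = C(113, 2)·p = 6328 · (1/226) = 28.
E[α(G)] ≥ n − E[|E(G)|] = 113 − 28 = 85.
Numerically: ≈ 85.00000.
(This is only a lower bound; the true E[α(G)] may be larger.)

E[α(G)] ≥ 85 ≈ 85.00000.


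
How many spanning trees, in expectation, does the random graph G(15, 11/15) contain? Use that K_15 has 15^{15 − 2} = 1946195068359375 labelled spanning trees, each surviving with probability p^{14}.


K_15 has 15^{15 − 2} = 1946195068359375 labelled spanning trees.
For each such spanning tree H, let X_H = 1 if all 14 edges of H are present in G. Then P[X_H = 1] = p^{14} = (11/15)^{14} = 379749833583241/29192926025390625.
By linearity: E[X] = Σ_H E[X_H] = 1946195068359375 · p^{14} = 1946195068359375 · 379749833583241/29192926025390625 = 379749833583241/15.
Numerically: E[X] ≈ 2.5317e+13.

E[X] = 1946195068359375 · (11/15)^{14} = 379749833583241/15 ≈ 2.5317e+13.


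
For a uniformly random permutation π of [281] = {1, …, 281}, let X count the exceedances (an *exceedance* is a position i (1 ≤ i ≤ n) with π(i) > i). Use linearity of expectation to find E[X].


Write X = Σ_{i=1}^{281} X_i, where X_i = 1_{π(i) > i}.
For each fixed i, π(i) is uniform over {1, …, 281} (marginal of a uniform permutation), so P[π(i) > i] = (n − i)/n. Summing: Σ_{i=1}^{281} (n − i)/n = (0 + 1 + … + 280)/281 = 281(281 − 1)/(2·281) = (281 − 1)/2.
Hence E[X] = Σ_{i=1}^{281} (281 − i)/281 = 140 ≈ 140.0000.

E[X] = 140 = 140.0000.


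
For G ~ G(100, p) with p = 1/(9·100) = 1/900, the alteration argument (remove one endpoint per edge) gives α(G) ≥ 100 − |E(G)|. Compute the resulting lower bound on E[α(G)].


E[|E(G)|] = C(100, 2)·p = 4950 · (1/900) = 11/2.
E[α(G)] ≥ n − E[|E(G)|] = 100 − 11/2 = 189/2.
Numerically: ≈ 94.500.
(This is only a lower bound; the true E[α(G)] may be larger.)

E[α(G)] ≥ 189/2 ≈ 94.500.


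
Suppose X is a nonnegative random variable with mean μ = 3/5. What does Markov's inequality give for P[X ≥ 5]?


μ = E[X] = 3/5, a = 5.
Markov: P[X ≥ 5] ≤ μ/a = (3/5)/5 = 3/25.
Numerically: ≈ 0.120000.
(Since a = 5 > μ = 0.600000, the bound 3/25 is < 1 and informative.)

P[X ≥ 5] ≤ 3/25 ≈ 0.120000.


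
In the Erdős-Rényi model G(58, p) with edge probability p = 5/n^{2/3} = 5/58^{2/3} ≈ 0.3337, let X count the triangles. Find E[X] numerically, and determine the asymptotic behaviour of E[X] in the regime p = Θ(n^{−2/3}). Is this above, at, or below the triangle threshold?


Number of potential triangles: C(58, 3) = 30856.
Each occurs with probability p³ ≈ (0.3337)³ ≈ 3.7158145e-02.
By linearity: E[X] = C(58, 3)·p³ ≈ 30856 · 3.7158145e-02 ≈ 1146.55172.
Since α = 2/3 < 1, p = c/n^{2/3} ≫ 1/n is above the triangle threshold p ~ 1/n. Asymptotically E[X] ~ (c³/6)·n^{3(1−α)} = (5³/6)·n^{1} → ∞; triangles are abundant w.h.p.

E[X] ≈ 1146.55172; in regime p = Θ(1/n^{2/3}) E[X] diverges (above the triangle threshold p ~ 1/n).


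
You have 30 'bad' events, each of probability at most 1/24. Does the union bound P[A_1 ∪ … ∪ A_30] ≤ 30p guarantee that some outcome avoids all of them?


Union bound: P[∪_{i=1}^{30} A_i] ≤ Σ_i P[A_i] ≤ 30·p = 30·(1/24) = 5/4.
Numerically: 5/4 ≈ 1.250.
Is 5/4 < 1? NO.
Since the bound 5/4 is ≥ 1, the union bound is uninformative here; it does NOT by itself certify existence.

30·p = 5/4 ≈ 1.250; existence NOT certified by the union bound.


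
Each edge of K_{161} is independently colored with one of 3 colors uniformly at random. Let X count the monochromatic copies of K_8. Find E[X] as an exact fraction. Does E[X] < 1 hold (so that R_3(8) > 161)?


E[X] = C(161, 8) · 3^{1 − 28} = 9383313279340 · 3^{−27} = 9383313279340/7625597484987.
As a reduced fraction: E[X] = 9383313279340/7625597484987 ≈ 1.23050.
Is E[X] < 1? NO.
Since E[X] ≥ 1, the first-moment bound is inconclusive at n = 161; it does NOT by itself certify R_3(8) > 161.

E[X] = 9383313279340/7625597484987 ≈ 1.23050; E[X] ≥ 1; first-moment method inconclusive here.


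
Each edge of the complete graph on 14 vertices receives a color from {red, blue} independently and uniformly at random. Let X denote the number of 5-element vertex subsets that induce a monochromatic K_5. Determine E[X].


Let X = Σ_S X_S over the C(14, 5) = 2002 subsets S of size 5, where X_S = 1 if the K_5 on S is monochromatic.
For a fixed S, the K_5 on S has C(5, 2) = 10 edges. P[all 10 edges red] = (1/2)^10, and likewise for blue, so P[monochromatic] = 2·(1/2)^10 = 2^{1 − 10} = 1/512.
By linearity of expectation: E[X] = C(14, 5) · 2^{1 − 10} = 2002 · 1/512 = 1001/256.
Numerically: E[X] ≈ 3.91016.

E[X] = C(14,5)·2^(1−C(5,2)) = 1001/256 ≈ 3.91016.


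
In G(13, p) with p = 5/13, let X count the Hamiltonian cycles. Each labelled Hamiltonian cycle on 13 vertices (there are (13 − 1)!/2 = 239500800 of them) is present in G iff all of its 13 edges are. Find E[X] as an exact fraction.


K_13 has (13 − 1)!/2 = 239500800 labelled Hamiltonian cycles.
For each such Hamiltonian cycle H, let X_H = 1 if all 13 edges of H are present in G. Then P[X_H = 1] = p^{13} = (5/13)^{13} = 1220703125/302875106592253.
By linearity: E[X] = Σ_H E[X_H] = 239500800 · p^{13} = 239500800 · 1220703125/302875106592253 = 292359375000000000/302875106592253.
Numerically: E[X] ≈ 965.28.

E[X] = 239500800 · (5/13)^{13} = 292359375000000000/302875106592253 ≈ 965.28.


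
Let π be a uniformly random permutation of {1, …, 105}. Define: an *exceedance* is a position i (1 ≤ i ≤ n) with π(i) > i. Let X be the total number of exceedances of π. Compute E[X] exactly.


Write X = Σ_{i=1}^{105} X_i, where X_i = 1_{π(i) > i}.
For each fixed i, π(i) is uniform over {1, …, 105} (marginal of a uniform permutation), so P[π(i) > i] = (n − i)/n. Summing: Σ_{i=1}^{105} (n − i)/n = (0 + 1 + … + 104)/105 = 105(105 − 1)/(2·105) = (105 − 1)/2.
Hence E[X] = Σ_{i=1}^{105} (105 − i)/105 = 52 ≈ 52.00000.

E[X] = 52 = 52.00000.


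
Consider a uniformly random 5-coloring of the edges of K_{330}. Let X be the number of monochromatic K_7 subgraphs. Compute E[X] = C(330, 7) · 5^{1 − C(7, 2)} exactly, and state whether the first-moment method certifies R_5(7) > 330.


E[X] = C(330, 7) · 5^{1 − 21} = 79313455049400 · 5^{−20} = 79313455049400/95367431640625.
As a reduced fraction: E[X] = 3172538201976/3814697265625 ≈ 0.83166.
Is E[X] < 1? YES.
Since E[X] < 1, there exists a 5-coloring of K_{330} with no monochromatic K_7; hence R_5(7) > 330.

E[X] = 3172538201976/3814697265625 ≈ 0.83166; E[X] < 1, so R_5(7) > 330.


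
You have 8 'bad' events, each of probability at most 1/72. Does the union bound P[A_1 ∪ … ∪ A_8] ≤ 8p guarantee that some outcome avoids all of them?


Union bound: P[∪_{i=1}^{8} A_i] ≤ Σ_i P[A_i] ≤ 8·p = 8·(1/72) = 1/9.
Numerically: 1/9 ≈ 0.111.
Is 1/9 < 1? YES.
Since P[∪ A_i] ≤ 1/9 < 1, the complement has P[∩ A_i^c] ≥ 1 − 1/9 = 8/9 > 0, so some outcome avoids every A_i.

8·p = 1/9 ≈ 0.111; existence CERTIFIED by the union bound.


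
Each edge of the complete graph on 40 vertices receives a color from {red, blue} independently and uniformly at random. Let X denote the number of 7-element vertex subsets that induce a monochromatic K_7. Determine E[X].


Let X = Σ_S X_S over the C(40, 7) = 18643560 subsets S of size 7, where X_S = 1 if the K_7 on S is monochromatic.
For a fixed S, the K_7 on S has C(7, 2) = 21 edges. P[all 21 edges red] = (1/2)^21, and likewise for blue, so P[monochromatic] = 2·(1/2)^21 = 2^{1 − 21} = 1/1048576.
Summing: E[X] = C(40, 7) · 2^{1 − 21} = 18643560 · 1/1048576 = 2330445/131072.
Numerically: E[X] ≈ 17.7799.

E[X] = C(40,7)·2^(1−C(7,2)) = 2330445/131072 ≈ 17.7799.


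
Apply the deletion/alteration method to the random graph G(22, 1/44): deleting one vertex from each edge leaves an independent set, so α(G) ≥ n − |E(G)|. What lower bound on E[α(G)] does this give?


E[|E(G)|] = C(22, 2)·p = 231 · (1/44) = 21/4.
E[α(G)] ≥ n − E[|E(G)|] = 22 − 21/4 = 67/4.
Numerically: ≈ 16.750.
(This is only a lower bound; the true E[α(G)] may be larger.)

E[α(G)] ≥ 67/4 ≈ 16.750.


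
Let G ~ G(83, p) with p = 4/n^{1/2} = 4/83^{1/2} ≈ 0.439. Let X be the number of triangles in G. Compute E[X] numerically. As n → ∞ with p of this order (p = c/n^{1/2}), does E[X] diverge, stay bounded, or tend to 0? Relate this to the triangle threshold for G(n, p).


Number of potential triangles: C(83, 3) = 91881.
Each occurs with probability p³ ≈ (0.439)³ ≈ 8.46375e-02.
By linearity: E[X] = C(83, 3)·p³ ≈ 91881 · 8.46375e-02 ≈ 7776.578.
Since α = 1/2 < 1, p = c/n^{1/2} ≫ 1/n is above the triangle threshold p ~ 1/n. Asymptotically E[X] ~ (c³/6)·n^{3(1−α)} = (4³/6)·n^{1.5} → ∞; triangles are abundant w.h.p.

E[X] ≈ 7776.578; in regime p = Θ(1/n^{1/2}) E[X] diverges (above the triangle threshold p ~ 1/n).


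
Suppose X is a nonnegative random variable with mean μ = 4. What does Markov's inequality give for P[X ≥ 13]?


μ = E[X] = 4, a = 13.
Markov: P[X ≥ 13] ≤ μ/a = (4)/13 = 4/13.
Numerically: ≈ 0.308.
(Since a = 13 > μ = 4.000, the bound 4/13 is < 1 and informative.)

P[X ≥ 13] ≤ 4/13 ≈ 0.308.


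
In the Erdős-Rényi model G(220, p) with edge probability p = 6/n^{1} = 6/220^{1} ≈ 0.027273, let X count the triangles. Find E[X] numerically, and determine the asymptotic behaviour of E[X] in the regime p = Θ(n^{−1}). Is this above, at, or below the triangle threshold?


Number of potential triangles: C(220, 3) = 1750540.
Each occurs with probability p³ ≈ (0.027273)³ ≈ 2.0285500e-05.
By linearity: E[X] = C(220, 3)·p³ ≈ 1750540 · 2.0285500e-05 ≈ 35.51058.
Here α = 1, so p = 6/n is exactly at the triangle threshold p ~ 1/n. Asymptotically E[X] → c³/6 = 6³/6 = 36 ≈ 36.00000, a bounded constant. In this regime the triangle count is asymptotically Poisson(c³/6).

E[X] ≈ 35.51058; in regime p = Θ(1/n^{1}) E[X] stays bounded (at the triangle threshold p ~ 1/n).


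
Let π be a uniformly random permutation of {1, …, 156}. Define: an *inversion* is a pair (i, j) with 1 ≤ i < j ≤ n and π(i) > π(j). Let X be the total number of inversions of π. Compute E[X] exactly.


Write X = Σ X_I over the C(156, 2) = 12090 pairs i < j, with X_I the indicator of one inversion.
There are 12090 indicators.
For each fixed pair i < j, the values π(i) and π(j) are two distinct elements of {1, …, 156} in uniformly random order; by symmetry P[π(i) > π(j)] = 1/2.
By linearity: E[X] = 12090 · (1/2) = C(156, 2) · (1/2) = 12090/2 = 6045 ≈ 6045.000000.

E[X] = 6045 = 6045.000000.


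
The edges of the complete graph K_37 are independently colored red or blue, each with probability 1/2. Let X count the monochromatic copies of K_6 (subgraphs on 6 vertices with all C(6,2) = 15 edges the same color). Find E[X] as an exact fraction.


Let X = Σ_S X_S over the C(37, 6) = 2324784 subsets S of size 6, where X_S = 1 if the K_6 on S is monochromatic.
For a fixed S, the K_6 on S has C(6, 2) = 15 edges. P[all 15 edges red] = (1/2)^15, and likewise for blue, so P[monochromatic] = 2·(1/2)^15 = 2^{1 − 15} = 1/16384.
By linearity: E[X] = C(37, 6) · 2^{1 − 15} = 2324784 · 1/16384 = 145299/1024.
Numerically: E[X] ≈ 141.8936.

E[X] = C(37,6)·2^(1−C(6,2)) = 145299/1024 ≈ 141.8936.


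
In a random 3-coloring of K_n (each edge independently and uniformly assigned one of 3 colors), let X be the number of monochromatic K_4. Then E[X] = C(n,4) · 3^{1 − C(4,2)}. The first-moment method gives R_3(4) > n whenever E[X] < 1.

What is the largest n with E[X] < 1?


We need C(n, 4) · 3^{1 − 6} < 1, i.e. C(n, 4) < 3^{6 − 1} = 243.
Check values of n near the boundary:
  n = 4: C(4, 4) = 1; 1 < 243? YES
  n = 5: C(5, 4) = 5; 5 < 243? YES
  n = 6: C(6, 4) = 15; 15 < 243? YES
  n = 7: C(7, 4) = 35; 35 < 243? YES
  n = 8: C(8, 4) = 70; 70 < 243? YES
  n = 9: C(9, 4) = 126; 126 < 243? YES
  n = 10: C(10, 4) = 210; 210 < 243? YES
  n = 11: C(11, 4) = 330; 330 < 243? NO
  n = 12: C(12, 4) = 495; 495 < 243? NO
  n = 13: C(13, 4) = 715; 715 < 243? NO
The largest n with C(n, 4) < 243 is n = 10 (where E[X] = 70/81 ≈ 0.8641975). Hence R_3(4) > 10, i.e. R_3(4) ≥ 11.

Largest n = 10; hence R_3(4) > 10.


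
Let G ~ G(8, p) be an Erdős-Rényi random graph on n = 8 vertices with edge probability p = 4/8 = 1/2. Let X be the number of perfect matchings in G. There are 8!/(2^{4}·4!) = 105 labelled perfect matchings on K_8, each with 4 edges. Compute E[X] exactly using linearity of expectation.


K_8 has 8!/(2^{4}·4!) = 105 labelled perfect matchings.
For each such perfect matching H, let X_H = 1 if all 4 edges of H are present in G. Then P[X_H = 1] = p^{4} = (1/2)^{4} = 1/16.
Summing the indicators: E[X] = Σ_H E[X_H] = 105 · p^{4} = 105 · 1/16 = 105/16.
Numerically: E[X] ≈ 6.562.

E[X] = 105 · (1/2)^{4} = 105/16 ≈ 6.562.


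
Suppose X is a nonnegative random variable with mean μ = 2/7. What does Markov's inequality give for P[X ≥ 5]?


μ = E[X] = 2/7, a = 5.
Markov: P[X ≥ 5] ≤ μ/a = (2/7)/5 = 2/35.
Numerically: ≈ 0.0571.
(Since a = 5 > μ = 0.2857, the bound 2/35 is < 1 and informative.)

P[X ≥ 5] ≤ 2/35 ≈ 0.0571.


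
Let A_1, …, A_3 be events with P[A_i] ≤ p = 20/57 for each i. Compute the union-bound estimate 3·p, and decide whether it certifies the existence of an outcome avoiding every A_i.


Union bound: P[∪_{i=1}^{3} A_i] ≤ Σ_i P[A_i] ≤ 3·p = 3·(20/57) = 20/19.
Numerically: 20/19 ≈ 1.0526.
Is 20/19 < 1? NO.
Since the bound 20/19 is ≥ 1, the union bound is uninformative here; it does NOT by itself certify existence.

3·p = 20/19 ≈ 1.0526; existence NOT certified by the union bound.


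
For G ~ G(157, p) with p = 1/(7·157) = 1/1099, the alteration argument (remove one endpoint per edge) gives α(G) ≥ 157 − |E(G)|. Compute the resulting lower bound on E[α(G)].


E[|E(G)|] = C(157, 2)·p = 12246 · (1/1099) = 78/7.
E[α(G)] ≥ n − E[|E(G)|] = 157 − 78/7 = 1021/7.
Numerically: ≈ 145.857.
(This is only a lower bound; the true E[α(G)] may be larger.)

E[α(G)] ≥ 1021/7 ≈ 145.857.


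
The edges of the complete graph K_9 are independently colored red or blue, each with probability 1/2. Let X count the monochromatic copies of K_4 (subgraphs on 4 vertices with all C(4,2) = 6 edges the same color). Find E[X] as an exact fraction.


Let X = Σ_S X_S over the C(9, 4) = 126 subsets S of size 4, where X_S = 1 if the K_4 on S is monochromatic.
For a fixed S, the K_4 on S has C(4, 2) = 6 edges. P[all 6 edges red] = (1/2)^6, and likewise for blue, so P[monochromatic] = 2·(1/2)^6 = 2^{1 − 6} = 1/32.
Summing: E[X] = C(9, 4) · 2^{1 − 6} = 126 · 1/32 = 63/16.
Numerically: E[X] ≈ 3.93750.

E[X] = C(9,4)·2^(1−C(4,2)) = 63/16 ≈ 3.93750.


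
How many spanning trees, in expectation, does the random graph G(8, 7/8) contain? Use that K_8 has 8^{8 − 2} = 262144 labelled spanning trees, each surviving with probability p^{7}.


K_8 has 8^{8 − 2} = 262144 labelled spanning trees.
For each such spanning tree H, let X_H = 1 if all 7 edges of H are present in G. Then P[X_H = 1] = p^{7} = (7/8)^{7} = 823543/2097152.
By linearity: E[X] = Σ_H E[X_H] = 262144 · p^{7} = 262144 · 823543/2097152 = 823543/8.
Numerically: E[X] ≈ 102943.

E[X] = 262144 · (7/8)^{7} = 823543/8 ≈ 102943.


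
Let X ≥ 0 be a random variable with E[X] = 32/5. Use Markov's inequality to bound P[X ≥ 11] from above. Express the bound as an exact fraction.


μ = E[X] = 32/5, a = 11.
Markov: P[X ≥ 11] ≤ μ/a = (32/5)/11 = 32/55.
Numerically: ≈ 0.5818.
(Since a = 11 > μ = 6.4000, the bound 32/55 is < 1 and informative.)

P[X ≥ 11] ≤ 32/55 ≈ 0.5818.


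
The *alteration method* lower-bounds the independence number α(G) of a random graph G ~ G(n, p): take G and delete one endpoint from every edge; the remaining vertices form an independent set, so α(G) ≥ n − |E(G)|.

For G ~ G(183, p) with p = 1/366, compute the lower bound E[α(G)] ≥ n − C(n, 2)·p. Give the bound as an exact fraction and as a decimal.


E[|E(G)|] = C(183, 2)·p = 16653 · (1/366) = 91/2.
E[α(G)] ≥ n − E[|E(G)|] = 183 − 91/2 = 275/2.
Numerically: ≈ 137.50000.
(This is only a lower bound; the true E[α(G)] may be larger.)

E[α(G)] ≥ 275/2 ≈ 137.50000.


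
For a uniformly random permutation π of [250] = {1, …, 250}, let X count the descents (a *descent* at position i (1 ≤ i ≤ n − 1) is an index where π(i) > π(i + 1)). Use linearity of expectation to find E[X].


Write X = Σ X_I over i = 1, …, 249, with X_I the indicator of one descent.
There are 249 indicators.
For each fixed i, the pair (π(i), π(i+1)) is a uniformly random ordered pair of distinct values from {1, …, 250}; by symmetry P[π(i) > π(i+1)] = 1/2.
By linearity: E[X] = 249 · (1/2) = (250 − 1) · (1/2) = 249/2 ≈ 124.5000.

E[X] = 249/2 = 124.5000.


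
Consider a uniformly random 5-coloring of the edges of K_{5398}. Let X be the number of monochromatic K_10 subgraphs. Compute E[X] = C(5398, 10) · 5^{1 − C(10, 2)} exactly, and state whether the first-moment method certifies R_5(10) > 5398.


E[X] = C(5398, 10) · 5^{1 − 45} = 5740413564134635387185954535766 · 5^{−44} = 5740413564134635387185954535766/5684341886080801486968994140625.
As a reduced fraction: E[X] = 5740413564134635387185954535766/5684341886080801486968994140625 ≈ 1.0099.
Is E[X] < 1? NO.
Since E[X] ≥ 1, the first-moment bound is inconclusive at n = 5398; it does NOT by itself certify R_5(10) > 5398.

E[X] = 5740413564134635387185954535766/5684341886080801486968994140625 ≈ 1.0099; E[X] ≥ 1; first-moment method inconclusive here.


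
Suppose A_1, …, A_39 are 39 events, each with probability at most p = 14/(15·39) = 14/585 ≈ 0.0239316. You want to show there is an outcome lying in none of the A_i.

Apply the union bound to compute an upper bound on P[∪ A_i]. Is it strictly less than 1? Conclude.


Union bound: P[∪_{i=1}^{39} A_i] ≤ Σ_i P[A_i] ≤ 39·p = 39·(14/585) = 14/15.
Numerically: 14/15 ≈ 0.9333333.
Is 14/15 < 1? YES.
Since P[∪ A_i] ≤ 14/15 < 1, the complement has P[∩ A_i^c] ≥ 1 − 14/15 = 1/15 > 0, so some outcome avoids every A_i.

39·p = 14/15 ≈ 0.9333333; existence CERTIFIED by the union bound.


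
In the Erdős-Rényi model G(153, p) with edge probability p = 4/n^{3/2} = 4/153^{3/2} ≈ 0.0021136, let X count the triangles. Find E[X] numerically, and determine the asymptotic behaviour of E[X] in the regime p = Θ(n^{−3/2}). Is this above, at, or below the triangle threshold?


Number of potential triangles: C(153, 3) = 585276.
Each occurs with probability p³ ≈ (0.0021136)³ ≈ 9.4420987e-09.
By linearity: E[X] = C(153, 3)·p³ ≈ 585276 · 9.4420987e-09 ≈ 0.00553.
Since α = 3/2 > 1, p = c/n^{3/2} = o(1/n) is below the triangle threshold p ~ 1/n. Asymptotically E[X] ~ (c³/6)·n^{3(1−α)} = (4³/6)·n^{-1.5} → 0, so by Markov's inequality G has no triangles w.h.p.

E[X] ≈ 0.00553; in regime p = Θ(1/n^{3/2}) E[X] tends to 0 (below the triangle threshold p ~ 1/n).


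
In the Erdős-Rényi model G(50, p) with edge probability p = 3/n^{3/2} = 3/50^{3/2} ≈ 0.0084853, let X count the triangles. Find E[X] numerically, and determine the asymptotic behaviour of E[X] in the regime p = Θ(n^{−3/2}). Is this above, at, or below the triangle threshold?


Number of potential triangles: C(50, 3) = 19600.
Each occurs with probability p³ ≈ (0.0084853)³ ≈ 6.1094026e-07.
By linearity: E[X] = C(50, 3)·p³ ≈ 19600 · 6.1094026e-07 ≈ 0.01197.
Since α = 3/2 > 1, p = c/n^{3/2} = o(1/n) is below the triangle threshold p ~ 1/n. Asymptotically E[X] ~ (c³/6)·n^{3(1−α)} = (3³/6)·n^{-1.5} → 0, so by Markov's inequality G has no triangles w.h.p.

E[X] ≈ 0.01197; in regime p = Θ(1/n^{3/2}) E[X] tends to 0 (below the triangle threshold p ~ 1/n).


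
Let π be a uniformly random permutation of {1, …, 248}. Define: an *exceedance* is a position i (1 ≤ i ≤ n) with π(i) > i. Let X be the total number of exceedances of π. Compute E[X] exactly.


Write X = Σ_{i=1}^{248} X_i, where X_i = 1_{π(i) > i}.
For each fixed i, π(i) is uniform over {1, …, 248} (marginal of a uniform permutation), so P[π(i) > i] = (n − i)/n. Summing: Σ_{i=1}^{248} (n − i)/n = (0 + 1 + … + 247)/248 = 248(248 − 1)/(2·248) = (248 − 1)/2.
Hence E[X] = Σ_{i=1}^{248} (248 − i)/248 = 247/2 ≈ 123.500000.

E[X] = 247/2 = 123.500000.


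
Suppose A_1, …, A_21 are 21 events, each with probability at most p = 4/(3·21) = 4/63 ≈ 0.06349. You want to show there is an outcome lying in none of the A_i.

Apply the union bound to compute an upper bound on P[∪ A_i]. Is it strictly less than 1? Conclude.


Union bound: P[∪_{i=1}^{21} A_i] ≤ Σ_i P[A_i] ≤ 21·p = 21·(4/63) = 4/3.
Numerically: 4/3 ≈ 1.33333.
Is 4/3 < 1? NO.
Since the bound 4/3 is ≥ 1, the union bound is uninformative here; it does NOT by itself certify existence.

21·p = 4/3 ≈ 1.33333; existence NOT certified by the union bound.


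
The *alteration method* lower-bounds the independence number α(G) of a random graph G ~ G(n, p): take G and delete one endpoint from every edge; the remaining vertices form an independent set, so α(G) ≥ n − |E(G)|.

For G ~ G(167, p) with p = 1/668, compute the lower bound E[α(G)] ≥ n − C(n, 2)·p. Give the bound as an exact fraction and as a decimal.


E[|E(G)|] = C(167, 2)·p = 13861 · (1/668) = 83/4.
E[α(G)] ≥ n − E[|E(G)|] = 167 − 83/4 = 585/4.
Numerically: ≈ 146.250.
(This is only a lower bound; the true E[α(G)] may be larger.)

E[α(G)] ≥ 585/4 ≈ 146.250.
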